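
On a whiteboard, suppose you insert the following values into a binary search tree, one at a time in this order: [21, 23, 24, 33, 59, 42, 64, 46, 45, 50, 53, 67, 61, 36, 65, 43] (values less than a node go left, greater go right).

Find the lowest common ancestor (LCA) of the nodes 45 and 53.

21: root
23: right child of 21 (depth 1)
24: right child of 23 (depth 2)
33: right child of 24 (depth 3)
59: right child of 33 (depth 4)
42: left child of 59 (depth 5)
64: right child of 59 (depth 5)
46: right child of 42 (depth 6)
45: left child of 46 (depth 7)
50: right child of 46 (depth 7)
53: right child of 50 (depth 8)
67: right child of 64 (depth 6)
61: left child of 64 (depth 6)
36: left child of 42 (depth 6)
65: left child of 67 (depth 7)
43: left child of 45 (depth 8)

Path to 45: 21 → 23 → 24 → 33 → 59 → 42 → 46 → 45
Path to 53: 21 → 23 → 24 → 33 → 59 → 42 → 46 → 50 → 53
The paths share a prefix ending at 46, then split left and right.

46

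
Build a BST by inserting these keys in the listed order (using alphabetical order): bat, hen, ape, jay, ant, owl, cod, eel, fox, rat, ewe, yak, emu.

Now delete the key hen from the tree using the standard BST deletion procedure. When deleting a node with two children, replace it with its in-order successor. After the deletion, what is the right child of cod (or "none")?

eel

bat: root
hen: right child of bat (depth 1)
ape: left child of bat (depth 1)
jay: right child of hen (depth 2)
ant: left child of ape (depth 2)
owl: right child of jay (depth 3)
cod: left child of hen (depth 2)
eel: right child of cod (depth 3)
fox: right child of eel (depth 4)
rat: right child of owl (depth 4)
ewe: left child of fox (depth 5)
yak: right child of rat (depth 5)
emu: left child of ewe (depth 6)

Delete hen (two children — replace with in-order successor).
After deletion, cod's right child: eel.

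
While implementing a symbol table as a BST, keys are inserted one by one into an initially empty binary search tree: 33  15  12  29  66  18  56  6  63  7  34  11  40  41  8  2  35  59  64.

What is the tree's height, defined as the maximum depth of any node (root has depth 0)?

Insert 33: tree is empty, so 33 becomes the root.
Insert 15: 15 < 33 → go left. Place as left child of 33.
Insert 12: 12 < 33 → go left; 12 < 15 → go left. Place as left child of 15.
Insert 29: 29 < 33 → go left; 29 > 15 → go right. Place as right child of 15.
Insert 66: 66 > 33 → go right. Place as right child of 33.
Insert 18: 18 < 33 → go left; 18 > 15 → go right; 18 < 29 → go left. Place as left child of 29.
Insert 56: 56 > 33 → go right; 56 < 66 → go left. Place as left child of 66.
Insert 6: 6 < 33 → go left; 6 < 15 → go left; 6 < 12 → go left. Place as left child of 12.
Insert 63: 63 > 33 → go right; 63 < 66 → go left; 63 > 56 → go right. Place as right child of 56.
Insert 7: 7 < 33 → go left; 7 < 15 → go left; 7 < 12 → go left; 7 > 6 → go right. Place as right child of 6.
Insert 34: 34 > 33 → go right; 34 < 66 → go left; 34 < 56 → go left. Place as left child of 56.
Insert 11: 11 < 33 → go left; 11 < 15 → go left; 11 < 12 → go left; 11 > 6 → go right; 11 > 7 → go right. Place as right child of 7.
Insert 40: 40 > 33 → go right; 40 < 66 → go left; 40 < 56 → go left; 40 > 34 → go right. Place as right child of 34.
Insert 41: 41 > 33 → go right; 41 < 66 → go left; 41 < 56 → go left; 41 > 34 → go right; 41 > 40 → go right. Place as right child of 40.
Insert 8: 8 < 33 → go left; 8 < 15 → go left; 8 < 12 → go left; 8 > 6 → go right; 8 > 7 → go right; 8 < 11 → go left. Place as left child of 11.
Insert 2: 2 < 33 → go left; 2 < 15 → go left; 2 < 12 → go left; 2 < 6 → go left. Place as left child of 6.
Insert 35: 35 > 33 → go right; 35 < 66 → go left; 35 < 56 → go left; 35 > 34 → go right; 35 < 40 → go left. Place as left child of 40.
Insert 59: 59 > 33 → go right; 59 < 66 → go left; 59 > 56 → go right; 59 < 63 → go left. Place as left child of 63.
Insert 64: 64 > 33 → go right; 64 < 66 → go left; 64 > 56 → go right; 64 > 63 → go right. Place as right child of 63.

The deepest node is 8 at depth 6.

6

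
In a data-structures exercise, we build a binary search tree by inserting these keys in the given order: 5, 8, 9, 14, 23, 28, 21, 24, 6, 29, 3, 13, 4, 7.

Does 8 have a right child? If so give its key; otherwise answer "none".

5: root
8: right child of 5 (depth 1)
9: right child of 8 (depth 2)
14: right child of 9 (depth 3)
23: right child of 14 (depth 4)
28: right child of 23 (depth 5)
21: left child of 23 (depth 5)
24: left child of 28 (depth 6)
6: left child of 8 (depth 2)
29: right child of 28 (depth 6)
3: left child of 5 (depth 1)
13: left child of 14 (depth 4)
4: right child of 3 (depth 2)
7: right child of 6 (depth 3)

9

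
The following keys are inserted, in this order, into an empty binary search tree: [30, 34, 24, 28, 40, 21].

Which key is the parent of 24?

30

30: root
34: right child of 30 (depth 1)
24: left child of 30 (depth 1)
28: right child of 24 (depth 2)
40: right child of 34 (depth 2)
21: left child of 24 (depth 2)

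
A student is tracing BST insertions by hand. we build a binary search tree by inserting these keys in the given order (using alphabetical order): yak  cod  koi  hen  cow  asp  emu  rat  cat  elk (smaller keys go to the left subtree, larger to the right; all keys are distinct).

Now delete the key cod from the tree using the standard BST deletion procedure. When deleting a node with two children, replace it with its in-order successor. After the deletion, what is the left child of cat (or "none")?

none

yak: root
cod: left child of yak (depth 1)
koi: right child of cod (depth 2)
hen: left child of koi (depth 3)
cow: left child of hen (depth 4)
asp: left child of cod (depth 2)
emu: right child of cow (depth 5)
rat: right child of koi (depth 3)
cat: right child of asp (depth 3)
elk: left child of emu (depth 6)

Delete cod (two children — replace with in-order successor).
After deletion, cat's left child: none.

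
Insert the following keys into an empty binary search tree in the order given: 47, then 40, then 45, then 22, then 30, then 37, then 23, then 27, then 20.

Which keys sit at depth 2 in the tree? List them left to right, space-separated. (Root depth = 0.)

22 45

Insert 47: tree is empty, so 47 becomes the root.
Insert 40: 40 < 47 → go left. Place as left child of 47.
Insert 45: 45 < 47 → go left; 45 > 40 → go right. Place as right child of 40.
Insert 22: 22 < 47 → go left; 22 < 40 → go left. Place as left child of 40.
Insert 30: 30 < 47 → go left; 30 < 40 → go left; 30 > 22 → go right. Place as right child of 22.
Insert 37: 37 < 47 → go left; 37 < 40 → go left; 37 > 22 → go right; 37 > 30 → go right. Place as right child of 30.
Insert 23: 23 < 47 → go left; 23 < 40 → go left; 23 > 22 → go right; 23 < 30 → go left. Place as left child of 30.
Insert 27: 27 < 47 → go left; 27 < 40 → go left; 27 > 22 → go right; 27 < 30 → go left; 27 > 23 → go right. Place as right child of 23.
Insert 20: 20 < 47 → go left; 20 < 40 → go left; 20 < 22 → go left. Place as left child of 22.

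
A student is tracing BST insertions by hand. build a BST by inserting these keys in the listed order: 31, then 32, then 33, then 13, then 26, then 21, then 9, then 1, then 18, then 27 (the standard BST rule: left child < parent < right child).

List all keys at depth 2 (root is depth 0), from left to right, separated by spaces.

9 26 33

31: root
32: right child of 31 (depth 1)
33: right child of 32 (depth 2)
13: left child of 31 (depth 1)
26: right child of 13 (depth 2)
21: left child of 26 (depth 3)
9: left child of 13 (depth 2)
1: left child of 9 (depth 3)
18: left child of 21 (depth 4)
27: right child of 26 (depth 3)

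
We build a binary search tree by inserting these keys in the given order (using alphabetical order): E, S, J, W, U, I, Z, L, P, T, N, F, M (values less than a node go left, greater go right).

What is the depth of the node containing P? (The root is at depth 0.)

4

Insert E: tree is empty, so E becomes the root.
Insert S: S > E → go right. Place as right child of E.
Insert J: J > E → go right; J < S → go left. Place as left child of S.
Insert W: W > E → go right; W > S → go right. Place as right child of S.
Insert U: U > E → go right; U > S → go right; U < W → go left. Place as left child of W.
Insert I: I > E → go right; I < S → go left; I < J → go left. Place as left child of J.
Insert Z: Z > E → go right; Z > S → go right; Z > W → go right. Place as right child of W.
Insert L: L > E → go right; L < S → go left; L > J → go right. Place as right child of J.
Insert P: P > E → go right; P < S → go left; P > J → go right; P > L → go right. Place as right child of L.
Insert T: T > E → go right; T > S → go right; T < W → go left; T < U → go left. Place as left child of U.
Insert N: N > E → go right; N < S → go left; N > J → go right; N > L → go right; N < P → go left. Place as left child of P.
Insert F: F > E → go right; F < S → go left; F < J → go left; F < I → go left. Place as left child of I.
Insert M: M > E → go right; M < S → go left; M > J → go right; M > L → go right; M < P → go left; M < N → go left. Place as left child of N.

Path to P: E → S → J → L → P, which is 4 edges.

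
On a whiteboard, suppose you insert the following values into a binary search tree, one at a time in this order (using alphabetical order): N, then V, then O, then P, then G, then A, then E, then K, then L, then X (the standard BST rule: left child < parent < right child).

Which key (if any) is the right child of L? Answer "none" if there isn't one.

none

Resulting structure (node: left, right):
  N: L=G, R=V
  V: L=O, R=X
  O: L=–, R=P
  P: L=–, R=–
  G: L=A, R=K
  A: L=–, R=E
  E: L=–, R=–
  K: L=–, R=L
  L: L=–, R=–
  X: L=–, R=–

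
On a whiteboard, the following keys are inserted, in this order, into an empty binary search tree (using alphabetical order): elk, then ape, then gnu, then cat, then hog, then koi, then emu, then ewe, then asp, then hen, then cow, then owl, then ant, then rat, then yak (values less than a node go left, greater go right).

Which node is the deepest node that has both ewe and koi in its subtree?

gnu

elk: root
ape: left child of elk (depth 1)
gnu: right child of elk (depth 1)
cat: right child of ape (depth 2)
hog: right child of gnu (depth 2)
koi: right child of hog (depth 3)
emu: left child of gnu (depth 2)
ewe: right child of emu (depth 3)
asp: left child of cat (depth 3)
hen: left child of hog (depth 3)
cow: right child of cat (depth 3)
owl: right child of koi (depth 4)
ant: left child of ape (depth 2)
rat: right child of owl (depth 5)
yak: right child of rat (depth 6)

Path to ewe: elk → gnu → emu → ewe
Path to koi: elk → gnu → hog → koi
The paths share a prefix ending at gnu, then split left and right.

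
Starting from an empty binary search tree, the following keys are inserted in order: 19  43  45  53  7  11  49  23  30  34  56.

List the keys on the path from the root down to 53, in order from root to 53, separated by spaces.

19: root
43: right child of 19 (depth 1)
45: right child of 43 (depth 2)
53: right child of 45 (depth 3)
7: left child of 19 (depth 1)
11: right child of 7 (depth 2)
49: left child of 53 (depth 4)
23: left child of 43 (depth 2)
30: right child of 23 (depth 3)
34: right child of 30 (depth 4)
56: right child of 53 (depth 4)

19 43 45 53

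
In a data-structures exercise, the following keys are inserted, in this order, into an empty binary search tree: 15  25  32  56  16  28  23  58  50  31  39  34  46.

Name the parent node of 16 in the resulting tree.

Insert 15: tree is empty, so 15 becomes the root.
Insert 25: 25 > 15 → go right. Place as right child of 15.
Insert 32: 32 > 15 → go right; 32 > 25 → go right. Place as right child of 25.
Insert 56: 56 > 15 → go right; 56 > 25 → go right; 56 > 32 → go right. Place as right child of 32.
Insert 16: 16 > 15 → go right; 16 < 25 → go left. Place as left child of 25.
Insert 28: 28 > 15 → go right; 28 > 25 → go right; 28 < 32 → go left. Place as left child of 32.
Insert 23: 23 > 15 → go right; 23 < 25 → go left; 23 > 16 → go right. Place as right child of 16.
Insert 58: 58 > 15 → go right; 58 > 25 → go right; 58 > 32 → go right; 58 > 56 → go right. Place as right child of 56.
Insert 50: 50 > 15 → go right; 50 > 25 → go right; 50 > 32 → go right; 50 < 56 → go left. Place as left child of 56.
Insert 31: 31 > 15 → go right; 31 > 25 → go right; 31 < 32 → go left; 31 > 28 → go right. Place as right child of 28.
Insert 39: 39 > 15 → go right; 39 > 25 → go right; 39 > 32 → go right; 39 < 56 → go left; 39 < 50 → go left. Place as left child of 50.
Insert 34: 34 > 15 → go right; 34 > 25 → go right; 34 > 32 → go right; 34 < 56 → go left; 34 < 50 → go left; 34 < 39 → go left. Place as left child of 39.
Insert 46: 46 > 15 → go right; 46 > 25 → go right; 46 > 32 → go right; 46 < 56 → go left; 46 < 50 → go left; 46 > 39 → go right. Place as right child of 39.

25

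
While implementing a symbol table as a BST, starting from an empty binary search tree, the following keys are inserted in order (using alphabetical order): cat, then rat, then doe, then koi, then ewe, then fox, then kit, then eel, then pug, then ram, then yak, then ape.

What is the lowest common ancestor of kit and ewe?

ewe

Insert cat: tree is empty, so cat becomes the root.
Insert rat: rat > cat → go right. Place as right child of cat.
Insert doe: doe > cat → go right; doe < rat → go left. Place as left child of rat.
Insert koi: koi > cat → go right; koi < rat → go left; koi > doe → go right. Place as right child of doe.
Insert ewe: ewe > cat → go right; ewe < rat → go left; ewe > doe → go right; ewe < koi → go left. Place as left child of koi.
Insert fox: fox > cat → go right; fox < rat → go left; fox > doe → go right; fox < koi → go left; fox > ewe → go right. Place as right child of ewe.
Insert kit: kit > cat → go right; kit < rat → go left; kit > doe → go right; kit < koi → go left; kit > ewe → go right; kit > fox → go right. Place as right child of fox.
Insert eel: eel > cat → go right; eel < rat → go left; eel > doe → go right; eel < koi → go left; eel < ewe → go left. Place as left child of ewe.
Insert pug: pug > cat → go right; pug < rat → go left; pug > doe → go right; pug > koi → go right. Place as right child of koi.
Insert ram: ram > cat → go right; ram < rat → go left; ram > doe → go right; ram > koi → go right; ram > pug → go right. Place as right child of pug.
Insert yak: yak > cat → go right; yak > rat → go right. Place as right child of rat.
Insert ape: ape < cat → go left. Place as left child of cat.

Path to kit: cat → rat → doe → koi → ewe → fox → kit
Path to ewe: cat → rat → doe → koi → ewe
ewe lies on both paths and is an ancestor of the other node.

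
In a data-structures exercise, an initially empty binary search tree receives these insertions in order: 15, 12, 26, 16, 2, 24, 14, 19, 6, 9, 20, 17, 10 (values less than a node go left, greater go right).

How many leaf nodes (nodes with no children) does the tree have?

4

Insert 15: tree is empty, so 15 becomes the root.
Insert 12: 12 < 15 → go left. Place as left child of 15.
Insert 26: 26 > 15 → go right. Place as right child of 15.
Insert 16: 16 > 15 → go right; 16 < 26 → go left. Place as left child of 26.
Insert 2: 2 < 15 → go left; 2 < 12 → go left. Place as left child of 12.
Insert 24: 24 > 15 → go right; 24 < 26 → go left; 24 > 16 → go right. Place as right child of 16.
Insert 14: 14 < 15 → go left; 14 > 12 → go right. Place as right child of 12.
Insert 19: 19 > 15 → go right; 19 < 26 → go left; 19 > 16 → go right; 19 < 24 → go left. Place as left child of 24.
Insert 6: 6 < 15 → go left; 6 < 12 → go left; 6 > 2 → go right. Place as right child of 2.
Insert 9: 9 < 15 → go left; 9 < 12 → go left; 9 > 2 → go right; 9 > 6 → go right. Place as right child of 6.
Insert 20: 20 > 15 → go right; 20 < 26 → go left; 20 > 16 → go right; 20 < 24 → go left; 20 > 19 → go right. Place as right child of 19.
Insert 17: 17 > 15 → go right; 17 < 26 → go left; 17 > 16 → go right; 17 < 24 → go left; 17 < 19 → go left. Place as left child of 19.
Insert 10: 10 < 15 → go left; 10 < 12 → go left; 10 > 2 → go right; 10 > 6 → go right; 10 > 9 → go right. Place as right child of 9.

Leaves: 10, 14, 17, 20 — 4 in total.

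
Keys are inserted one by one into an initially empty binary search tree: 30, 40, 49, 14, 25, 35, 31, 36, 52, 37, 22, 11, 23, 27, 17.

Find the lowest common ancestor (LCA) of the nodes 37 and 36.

36

Insert 30: tree is empty, so 30 becomes the root.
Insert 40: 40 > 30 → go right. Place as right child of 30.
Insert 49: 49 > 30 → go right; 49 > 40 → go right. Place as right child of 40.
Insert 14: 14 < 30 → go left. Place as left child of 30.
Insert 25: 25 < 30 → go left; 25 > 14 → go right. Place as right child of 14.
Insert 35: 35 > 30 → go right; 35 < 40 → go left. Place as left child of 40.
Insert 31: 31 > 30 → go right; 31 < 40 → go left; 31 < 35 → go left. Place as left child of 35.
Insert 36: 36 > 30 → go right; 36 < 40 → go left; 36 > 35 → go right. Place as right child of 35.
Insert 52: 52 > 30 → go right; 52 > 40 → go right; 52 > 49 → go right. Place as right child of 49.
Insert 37: 37 > 30 → go right; 37 < 40 → go left; 37 > 35 → go right; 37 > 36 → go right. Place as right child of 36.
Insert 22: 22 < 30 → go left; 22 > 14 → go right; 22 < 25 → go left. Place as left child of 25.
Insert 11: 11 < 30 → go left; 11 < 14 → go left. Place as left child of 14.
Insert 23: 23 < 30 → go left; 23 > 14 → go right; 23 < 25 → go left; 23 > 22 → go right. Place as right child of 22.
Insert 27: 27 < 30 → go left; 27 > 14 → go right; 27 > 25 → go right. Place as right child of 25.
Insert 17: 17 < 30 → go left; 17 > 14 → go right; 17 < 25 → go left; 17 < 22 → go left. Place as left child of 22.

Path to 37: 30 → 40 → 35 → 36 → 37
Path to 36: 30 → 40 → 35 → 36
36 lies on both paths and is an ancestor of the other node.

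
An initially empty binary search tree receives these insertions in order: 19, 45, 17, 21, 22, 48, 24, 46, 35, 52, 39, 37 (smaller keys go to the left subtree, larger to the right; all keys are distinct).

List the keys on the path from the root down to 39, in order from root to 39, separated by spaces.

19 45 21 22 24 35 39

Insert 19: tree is empty, so 19 becomes the root.
Insert 45: 45 > 19 → go right. Place as right child of 19.
Insert 17: 17 < 19 → go left. Place as left child of 19.
Insert 21: 21 > 19 → go right; 21 < 45 → go left. Place as left child of 45.
Insert 22: 22 > 19 → go right; 22 < 45 → go left; 22 > 21 → go right. Place as right child of 21.
Insert 48: 48 > 19 → go right; 48 > 45 → go right. Place as right child of 45.
Insert 24: 24 > 19 → go right; 24 < 45 → go left; 24 > 21 → go right; 24 > 22 → go right. Place as right child of 22.
Insert 46: 46 > 19 → go right; 46 > 45 → go right; 46 < 48 → go left. Place as left child of 48.
Insert 35: 35 > 19 → go right; 35 < 45 → go left; 35 > 21 → go right; 35 > 22 → go right; 35 > 24 → go right. Place as right child of 24.
Insert 52: 52 > 19 → go right; 52 > 45 → go right; 52 > 48 → go right. Place as right child of 48.
Insert 39: 39 > 19 → go right; 39 < 45 → go left; 39 > 21 → go right; 39 > 22 → go right; 39 > 24 → go right; 39 > 35 → go right. Place as right child of 35.
Insert 37: 37 > 19 → go right; 37 < 45 → go left; 37 > 21 → go right; 37 > 22 → go right; 37 > 24 → go right; 37 > 35 → go right; 37 < 39 → go left. Place as left child of 39.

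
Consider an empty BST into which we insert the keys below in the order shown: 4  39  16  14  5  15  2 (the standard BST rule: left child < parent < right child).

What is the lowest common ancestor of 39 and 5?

39

Insert 4: tree is empty, so 4 becomes the root.
Insert 39: 39 > 4 → go right. Place as right child of 4.
Insert 16: 16 > 4 → go right; 16 < 39 → go left. Place as left child of 39.
Insert 14: 14 > 4 → go right; 14 < 39 → go left; 14 < 16 → go left. Place as left child of 16.
Insert 5: 5 > 4 → go right; 5 < 39 → go left; 5 < 16 → go left; 5 < 14 → go left. Place as left child of 14.
Insert 15: 15 > 4 → go right; 15 < 39 → go left; 15 < 16 → go left; 15 > 14 → go right. Place as right child of 14.
Insert 2: 2 < 4 → go left. Place as left child of 4.

Path to 39: 4 → 39
Path to 5: 4 → 39 → 16 → 14 → 5
39 lies on both paths and is an ancestor of the other node.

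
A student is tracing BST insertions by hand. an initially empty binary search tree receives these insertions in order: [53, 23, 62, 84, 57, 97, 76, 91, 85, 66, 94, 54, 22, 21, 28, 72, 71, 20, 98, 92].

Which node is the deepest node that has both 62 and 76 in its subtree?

Insert 53: tree is empty, so 53 becomes the root.
Insert 23: 23 < 53 → go left. Place as left child of 53.
Insert 62: 62 > 53 → go right. Place as right child of 53.
Insert 84: 84 > 53 → go right; 84 > 62 → go right. Place as right child of 62.
Insert 57: 57 > 53 → go right; 57 < 62 → go left. Place as left child of 62.
Insert 97: 97 > 53 → go right; 97 > 62 → go right; 97 > 84 → go right. Place as right child of 84.
Insert 76: 76 > 53 → go right; 76 > 62 → go right; 76 < 84 → go left. Place as left child of 84.
Insert 91: 91 > 53 → go right; 91 > 62 → go right; 91 > 84 → go right; 91 < 97 → go left. Place as left child of 97.
Insert 85: 85 > 53 → go right; 85 > 62 → go right; 85 > 84 → go right; 85 < 97 → go left; 85 < 91 → go left. Place as left child of 91.
Insert 66: 66 > 53 → go right; 66 > 62 → go right; 66 < 84 → go left; 66 < 76 → go left. Place as left child of 76.
Insert 94: 94 > 53 → go right; 94 > 62 → go right; 94 > 84 → go right; 94 < 97 → go left; 94 > 91 → go right. Place as right child of 91.
Insert 54: 54 > 53 → go right; 54 < 62 → go left; 54 < 57 → go left. Place as left child of 57.
Insert 22: 22 < 53 → go left; 22 < 23 → go left. Place as left child of 23.
Insert 21: 21 < 53 → go left; 21 < 23 → go left; 21 < 22 → go left. Place as left child of 22.
Insert 28: 28 < 53 → go left; 28 > 23 → go right. Place as right child of 23.
Insert 72: 72 > 53 → go right; 72 > 62 → go right; 72 < 84 → go left; 72 < 76 → go left; 72 > 66 → go right. Place as right child of 66.
Insert 71: 71 > 53 → go right; 71 > 62 → go right; 71 < 84 → go left; 71 < 76 → go left; 71 > 66 → go right; 71 < 72 → go left. Place as left child of 72.
Insert 20: 20 < 53 → go left; 20 < 23 → go left; 20 < 22 → go left; 20 < 21 → go left. Place as left child of 21.
Insert 98: 98 > 53 → go right; 98 > 62 → go right; 98 > 84 → go right; 98 > 97 → go right. Place as right child of 97.
Insert 92: 92 > 53 → go right; 92 > 62 → go right; 92 > 84 → go right; 92 < 97 → go left; 92 > 91 → go right; 92 < 94 → go left. Place as left child of 94.

Path to 62: 53 → 62
Path to 76: 53 → 62 → 84 → 76
62 lies on both paths and is an ancestor of the other node.

62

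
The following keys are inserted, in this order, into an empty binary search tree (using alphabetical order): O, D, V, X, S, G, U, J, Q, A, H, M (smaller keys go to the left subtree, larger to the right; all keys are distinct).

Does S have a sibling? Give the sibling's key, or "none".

O: root
D: left child of O (depth 1)
V: right child of O (depth 1)
X: right child of V (depth 2)
S: left child of V (depth 2)
G: right child of D (depth 2)
U: right child of S (depth 3)
J: right child of G (depth 3)
Q: left child of S (depth 3)
A: left child of D (depth 2)
H: left child of J (depth 4)
M: right child of J (depth 4)

S's parent is V; the other child of V is X.

X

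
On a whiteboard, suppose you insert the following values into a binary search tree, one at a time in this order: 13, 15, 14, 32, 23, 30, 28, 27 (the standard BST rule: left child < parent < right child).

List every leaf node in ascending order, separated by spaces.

Insert 13: tree is empty, so 13 becomes the root.
Insert 15: 15 > 13 → go right. Place as right child of 13.
Insert 14: 14 > 13 → go right; 14 < 15 → go left. Place as left child of 15.
Insert 32: 32 > 13 → go right; 32 > 15 → go right. Place as right child of 15.
Insert 23: 23 > 13 → go right; 23 > 15 → go right; 23 < 32 → go left. Place as left child of 32.
Insert 30: 30 > 13 → go right; 30 > 15 → go right; 30 < 32 → go left; 30 > 23 → go right. Place as right child of 23.
Insert 28: 28 > 13 → go right; 28 > 15 → go right; 28 < 32 → go left; 28 > 23 → go right; 28 < 30 → go left. Place as left child of 30.
Insert 27: 27 > 13 → go right; 27 > 15 → go right; 27 < 32 → go left; 27 > 23 → go right; 27 < 30 → go left; 27 < 28 → go left. Place as left child of 28.

14 27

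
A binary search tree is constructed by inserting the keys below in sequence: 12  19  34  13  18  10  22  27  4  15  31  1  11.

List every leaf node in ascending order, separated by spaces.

12: root
19: right child of 12 (depth 1)
34: right child of 19 (depth 2)
13: left child of 19 (depth 2)
18: right child of 13 (depth 3)
10: left child of 12 (depth 1)
22: left child of 34 (depth 3)
27: right child of 22 (depth 4)
4: left child of 10 (depth 2)
15: left child of 18 (depth 4)
31: right child of 27 (depth 5)
1: left child of 4 (depth 3)
11: right child of 10 (depth 2)

1 11 15 31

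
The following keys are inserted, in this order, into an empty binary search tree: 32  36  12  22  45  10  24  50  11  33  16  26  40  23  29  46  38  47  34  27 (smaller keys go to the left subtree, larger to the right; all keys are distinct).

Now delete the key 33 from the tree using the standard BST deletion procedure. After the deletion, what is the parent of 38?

40

Insert 32: tree is empty, so 32 becomes the root.
Insert 36: 36 > 32 → go right. Place as right child of 32.
Insert 12: 12 < 32 → go left. Place as left child of 32.
Insert 22: 22 < 32 → go left; 22 > 12 → go right. Place as right child of 12.
Insert 45: 45 > 32 → go right; 45 > 36 → go right. Place as right child of 36.
Insert 10: 10 < 32 → go left; 10 < 12 → go left. Place as left child of 12.
Insert 24: 24 < 32 → go left; 24 > 12 → go right; 24 > 22 → go right. Place as right child of 22.
Insert 50: 50 > 32 → go right; 50 > 36 → go right; 50 > 45 → go right. Place as right child of 45.
Insert 11: 11 < 32 → go left; 11 < 12 → go left; 11 > 10 → go right. Place as right child of 10.
Insert 33: 33 > 32 → go right; 33 < 36 → go left. Place as left child of 36.
Insert 16: 16 < 32 → go left; 16 > 12 → go right; 16 < 22 → go left. Place as left child of 22.
Insert 26: 26 < 32 → go left; 26 > 12 → go right; 26 > 22 → go right; 26 > 24 → go right. Place as right child of 24.
Insert 40: 40 > 32 → go right; 40 > 36 → go right; 40 < 45 → go left. Place as left child of 45.
Insert 23: 23 < 32 → go left; 23 > 12 → go right; 23 > 22 → go right; 23 < 24 → go left. Place as left child of 24.
Insert 29: 29 < 32 → go left; 29 > 12 → go right; 29 > 22 → go right; 29 > 24 → go right; 29 > 26 → go right. Place as right child of 26.
Insert 46: 46 > 32 → go right; 46 > 36 → go right; 46 > 45 → go right; 46 < 50 → go left. Place as left child of 50.
Insert 38: 38 > 32 → go right; 38 > 36 → go right; 38 < 45 → go left; 38 < 40 → go left. Place as left child of 40.
Insert 47: 47 > 32 → go right; 47 > 36 → go right; 47 > 45 → go right; 47 < 50 → go left; 47 > 46 → go right. Place as right child of 46.
Insert 34: 34 > 32 → go right; 34 < 36 → go left; 34 > 33 → go right. Place as right child of 33.
Insert 27: 27 < 32 → go left; 27 > 12 → go right; 27 > 22 → go right; 27 > 24 → go right; 27 > 26 → go right; 27 < 29 → go left. Place as left child of 29.

Delete 33 (at most one child — splice it out).
After deletion, 38's parent is 40.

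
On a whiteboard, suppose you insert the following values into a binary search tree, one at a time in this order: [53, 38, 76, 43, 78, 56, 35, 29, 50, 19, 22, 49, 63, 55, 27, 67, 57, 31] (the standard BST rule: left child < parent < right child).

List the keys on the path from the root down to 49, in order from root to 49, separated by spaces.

53 38 43 50 49

53: root
38: left child of 53 (depth 1)
76: right child of 53 (depth 1)
43: right child of 38 (depth 2)
78: right child of 76 (depth 2)
56: left child of 76 (depth 2)
35: left child of 38 (depth 2)
29: left child of 35 (depth 3)
50: right child of 43 (depth 3)
19: left child of 29 (depth 4)
22: right child of 19 (depth 5)
49: left child of 50 (depth 4)
63: right child of 56 (depth 3)
55: left child of 56 (depth 3)
27: right child of 22 (depth 6)
67: right child of 63 (depth 4)
57: left child of 63 (depth 4)
31: right child of 29 (depth 4)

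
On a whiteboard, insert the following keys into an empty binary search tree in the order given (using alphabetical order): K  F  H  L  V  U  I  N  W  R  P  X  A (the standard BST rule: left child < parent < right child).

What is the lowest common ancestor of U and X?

Insert K: tree is empty, so K becomes the root.
Insert F: F < K → go left. Place as left child of K.
Insert H: H < K → go left; H > F → go right. Place as right child of F.
Insert L: L > K → go right. Place as right child of K.
Insert V: V > K → go right; V > L → go right. Place as right child of L.
Insert U: U > K → go right; U > L → go right; U < V → go left. Place as left child of V.
Insert I: I < K → go left; I > F → go right; I > H → go right. Place as right child of H.
Insert N: N > K → go right; N > L → go right; N < V → go left; N < U → go left. Place as left child of U.
Insert W: W > K → go right; W > L → go right; W > V → go right. Place as right child of V.
Insert R: R > K → go right; R > L → go right; R < V → go left; R < U → go left; R > N → go right. Place as right child of N.
Insert P: P > K → go right; P > L → go right; P < V → go left; P < U → go left; P > N → go right; P < R → go left. Place as left child of R.
Insert X: X > K → go right; X > L → go right; X > V → go right; X > W → go right. Place as right child of W.
Insert A: A < K → go left; A < F → go left. Place as left child of F.

Path to U: K → L → V → U
Path to X: K → L → V → W → X
The paths share a prefix ending at V, then split left and right.

V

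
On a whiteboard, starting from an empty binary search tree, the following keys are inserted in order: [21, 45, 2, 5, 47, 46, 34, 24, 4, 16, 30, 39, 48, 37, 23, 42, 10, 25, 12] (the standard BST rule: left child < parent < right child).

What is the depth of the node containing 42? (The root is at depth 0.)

21: root
45: right child of 21 (depth 1)
2: left child of 21 (depth 1)
5: right child of 2 (depth 2)
47: right child of 45 (depth 2)
46: left child of 47 (depth 3)
34: left child of 45 (depth 2)
24: left child of 34 (depth 3)
4: left child of 5 (depth 3)
16: right child of 5 (depth 3)
30: right child of 24 (depth 4)
39: right child of 34 (depth 3)
48: right child of 47 (depth 3)
37: left child of 39 (depth 4)
23: left child of 24 (depth 4)
42: right child of 39 (depth 4)
10: left child of 16 (depth 4)
25: left child of 30 (depth 5)
12: right child of 10 (depth 5)

Path to 42: 21 → 45 → 34 → 39 → 42, which is 4 edges.

4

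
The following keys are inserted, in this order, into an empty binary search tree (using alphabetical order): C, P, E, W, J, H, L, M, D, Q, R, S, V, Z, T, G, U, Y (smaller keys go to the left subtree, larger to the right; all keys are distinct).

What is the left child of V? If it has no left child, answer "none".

T

Insert C: tree is empty, so C becomes the root.
Insert P: P > C → go right. Place as right child of C.
Insert E: E > C → go right; E < P → go left. Place as left child of P.
Insert W: W > C → go right; W > P → go right. Place as right child of P.
Insert J: J > C → go right; J < P → go left; J > E → go right. Place as right child of E.
Insert H: H > C → go right; H < P → go left; H > E → go right; H < J → go left. Place as left child of J.
Insert L: L > C → go right; L < P → go left; L > E → go right; L > J → go right. Place as right child of J.
Insert M: M > C → go right; M < P → go left; M > E → go right; M > J → go right; M > L → go right. Place as right child of L.
Insert D: D > C → go right; D < P → go left; D < E → go left. Place as left child of E.
Insert Q: Q > C → go right; Q > P → go right; Q < W → go left. Place as left child of W.
Insert R: R > C → go right; R > P → go right; R < W → go left; R > Q → go right. Place as right child of Q.
Insert S: S > C → go right; S > P → go right; S < W → go left; S > Q → go right; S > R → go right. Place as right child of R.
Insert V: V > C → go right; V > P → go right; V < W → go left; V > Q → go right; V > R → go right; V > S → go right. Place as right child of S.
Insert Z: Z > C → go right; Z > P → go right; Z > W → go right. Place as right child of W.
Insert T: T > C → go right; T > P → go right; T < W → go left; T > Q → go right; T > R → go right; T > S → go right; T < V → go left. Place as left child of V.
Insert G: G > C → go right; G < P → go left; G > E → go right; G < J → go left; G < H → go left. Place as left child of H.
Insert U: U > C → go right; U > P → go right; U < W → go left; U > Q → go right; U > R → go right; U > S → go right; U < V → go left; U > T → go right. Place as right child of T.
Insert Y: Y > C → go right; Y > P → go right; Y > W → go right; Y < Z → go left. Place as left child of Z.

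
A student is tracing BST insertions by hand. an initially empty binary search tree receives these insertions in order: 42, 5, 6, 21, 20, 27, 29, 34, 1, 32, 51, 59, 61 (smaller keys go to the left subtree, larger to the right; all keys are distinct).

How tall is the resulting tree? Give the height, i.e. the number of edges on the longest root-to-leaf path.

Insert 42: tree is empty, so 42 becomes the root.
Insert 5: 5 < 42 → go left. Place as left child of 42.
Insert 6: 6 < 42 → go left; 6 > 5 → go right. Place as right child of 5.
Insert 21: 21 < 42 → go left; 21 > 5 → go right; 21 > 6 → go right. Place as right child of 6.
Insert 20: 20 < 42 → go left; 20 > 5 → go right; 20 > 6 → go right; 20 < 21 → go left. Place as left child of 21.
Insert 27: 27 < 42 → go left; 27 > 5 → go right; 27 > 6 → go right; 27 > 21 → go right. Place as right child of 21.
Insert 29: 29 < 42 → go left; 29 > 5 → go right; 29 > 6 → go right; 29 > 21 → go right; 29 > 27 → go right. Place as right child of 27.
Insert 34: 34 < 42 → go left; 34 > 5 → go right; 34 > 6 → go right; 34 > 21 → go right; 34 > 27 → go right; 34 > 29 → go right. Place as right child of 29.
Insert 1: 1 < 42 → go left; 1 < 5 → go left. Place as left child of 5.
Insert 32: 32 < 42 → go left; 32 > 5 → go right; 32 > 6 → go right; 32 > 21 → go right; 32 > 27 → go right; 32 > 29 → go right; 32 < 34 → go left. Place as left child of 34.
Insert 51: 51 > 42 → go right. Place as right child of 42.
Insert 59: 59 > 42 → go right; 59 > 51 → go right. Place as right child of 51.
Insert 61: 61 > 42 → go right; 61 > 51 → go right; 61 > 59 → go right. Place as right child of 59.

The deepest node is 32 at depth 7.

7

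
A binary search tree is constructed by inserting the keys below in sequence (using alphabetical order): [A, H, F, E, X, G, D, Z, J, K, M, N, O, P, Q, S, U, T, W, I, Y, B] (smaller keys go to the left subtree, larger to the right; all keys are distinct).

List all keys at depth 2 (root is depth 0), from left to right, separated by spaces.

A: root
H: right child of A (depth 1)
F: left child of H (depth 2)
E: left child of F (depth 3)
X: right child of H (depth 2)
G: right child of F (depth 3)
D: left child of E (depth 4)
Z: right child of X (depth 3)
J: left child of X (depth 3)
K: right child of J (depth 4)
M: right child of K (depth 5)
N: right child of M (depth 6)
O: right child of N (depth 7)
P: right child of O (depth 8)
Q: right child of P (depth 9)
S: right child of Q (depth 10)
U: right child of S (depth 11)
T: left child of U (depth 12)
W: right child of U (depth 12)
I: left child of J (depth 4)
Y: left child of Z (depth 4)
B: left child of D (depth 5)

F X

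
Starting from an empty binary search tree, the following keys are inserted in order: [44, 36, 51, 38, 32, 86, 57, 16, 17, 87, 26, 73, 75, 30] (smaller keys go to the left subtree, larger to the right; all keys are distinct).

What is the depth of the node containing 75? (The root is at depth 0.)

5

Insert 44: tree is empty, so 44 becomes the root.
Insert 36: 36 < 44 → go left. Place as left child of 44.
Insert 51: 51 > 44 → go right. Place as right child of 44.
Insert 38: 38 < 44 → go left; 38 > 36 → go right. Place as right child of 36.
Insert 32: 32 < 44 → go left; 32 < 36 → go left. Place as left child of 36.
Insert 86: 86 > 44 → go right; 86 > 51 → go right. Place as right child of 51.
Insert 57: 57 > 44 → go right; 57 > 51 → go right; 57 < 86 → go left. Place as left child of 86.
Insert 16: 16 < 44 → go left; 16 < 36 → go left; 16 < 32 → go left. Place as left child of 32.
Insert 17: 17 < 44 → go left; 17 < 36 → go left; 17 < 32 → go left; 17 > 16 → go right. Place as right child of 16.
Insert 87: 87 > 44 → go right; 87 > 51 → go right; 87 > 86 → go right. Place as right child of 86.
Insert 26: 26 < 44 → go left; 26 < 36 → go left; 26 < 32 → go left; 26 > 16 → go right; 26 > 17 → go right. Place as right child of 17.
Insert 73: 73 > 44 → go right; 73 > 51 → go right; 73 < 86 → go left; 73 > 57 → go right. Place as right child of 57.
Insert 75: 75 > 44 → go right; 75 > 51 → go right; 75 < 86 → go left; 75 > 57 → go right; 75 > 73 → go right. Place as right child of 73.
Insert 30: 30 < 44 → go left; 30 < 36 → go left; 30 < 32 → go left; 30 > 16 → go right; 30 > 17 → go right; 30 > 26 → go right. Place as right child of 26.

Path to 75: 44 → 51 → 86 → 57 → 73 → 75, which is 5 edges.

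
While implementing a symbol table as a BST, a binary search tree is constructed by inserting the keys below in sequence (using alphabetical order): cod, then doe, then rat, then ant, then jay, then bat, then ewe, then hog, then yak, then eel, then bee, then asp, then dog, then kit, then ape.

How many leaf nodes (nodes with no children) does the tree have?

6

cod: root
doe: right child of cod (depth 1)
rat: right child of doe (depth 2)
ant: left child of cod (depth 1)
jay: left child of rat (depth 3)
bat: right child of ant (depth 2)
ewe: left child of jay (depth 4)
hog: right child of ewe (depth 5)
yak: right child of rat (depth 3)
eel: left child of ewe (depth 5)
bee: right child of bat (depth 3)
asp: left child of bat (depth 3)
dog: left child of eel (depth 6)
kit: right child of jay (depth 4)
ape: left child of asp (depth 4)

Leaves: ape, bee, dog, hog, kit, yak — 6 in total.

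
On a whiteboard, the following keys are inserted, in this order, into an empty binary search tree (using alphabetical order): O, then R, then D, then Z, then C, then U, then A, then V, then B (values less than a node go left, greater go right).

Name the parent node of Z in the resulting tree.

R

O: root
R: right child of O (depth 1)
D: left child of O (depth 1)
Z: right child of R (depth 2)
C: left child of D (depth 2)
U: left child of Z (depth 3)
A: left child of C (depth 3)
V: right child of U (depth 4)
B: right child of A (depth 4)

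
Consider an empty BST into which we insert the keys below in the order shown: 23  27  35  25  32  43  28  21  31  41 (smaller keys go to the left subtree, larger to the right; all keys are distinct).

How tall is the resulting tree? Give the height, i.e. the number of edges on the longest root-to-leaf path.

Resulting structure (node: left, right):
  23: L=21, R=27
  27: L=25, R=35
  35: L=32, R=43
  25: L=–, R=–
  32: L=28, R=–
  43: L=41, R=–
  28: L=–, R=31
  21: L=–, R=–
  31: L=–, R=–
  41: L=–, R=–

The deepest node is 31 at depth 5.

5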